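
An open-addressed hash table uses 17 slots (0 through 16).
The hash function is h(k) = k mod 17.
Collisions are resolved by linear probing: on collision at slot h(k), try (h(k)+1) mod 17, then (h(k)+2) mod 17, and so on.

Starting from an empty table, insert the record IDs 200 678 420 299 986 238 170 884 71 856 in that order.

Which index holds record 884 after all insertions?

200 hashes to 13; slot 13 is free -> place at 13.
678 hashes to 15; slot 15 is free -> place at 15.
420 hashes to 12; slot 12 is free -> place at 12.
299 hashes to 10; slot 10 is free -> place at 10.
986 hashes to 0; slot 0 is free -> place at 0.
238 hashes to 0; 0 taken -> place at 1.
170 hashes to 0; 0,1 taken -> place at 2.
884 hashes to 0; 0,1,2 taken -> place at 3.
71 hashes to 3; 3 taken -> place at 4.
856 hashes to 6; slot 6 is free -> place at 6.
Table: [986, 238, 170, 884, 71, ∅, 856, ∅, ∅, ∅, 299, ∅, 420, 200, ∅, 678, ∅]

3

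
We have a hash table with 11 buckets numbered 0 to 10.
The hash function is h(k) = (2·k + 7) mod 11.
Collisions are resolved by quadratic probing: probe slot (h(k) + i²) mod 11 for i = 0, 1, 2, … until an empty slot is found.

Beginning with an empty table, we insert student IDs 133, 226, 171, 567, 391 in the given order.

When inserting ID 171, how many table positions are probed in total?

3

133 hashes to 9; slot 9 is free → place at 9.
226 hashes to 8; slot 8 is free → place at 8.
171 hashes to 8; 8,9 taken → place at 1.
567 hashes to 8; 8,9,1 taken → place at 6.
391 hashes to 8; 8,9,1,6 taken → place at 2.
Table: [_, 171, 391, _, _, _, 567, _, 226, 133, _]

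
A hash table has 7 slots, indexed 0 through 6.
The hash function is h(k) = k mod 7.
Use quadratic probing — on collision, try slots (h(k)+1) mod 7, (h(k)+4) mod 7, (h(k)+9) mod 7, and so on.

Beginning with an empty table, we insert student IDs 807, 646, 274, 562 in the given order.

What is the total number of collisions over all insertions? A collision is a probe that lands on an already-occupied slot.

Insert 807: h=2, slot 2 empty → index 2.
Insert 646: h=2, slot 2 occupied → index 3.
Insert 274: h=1, slot 1 empty → index 1.
Insert 562: h=2, slots 2,3 occupied → index 6.
Table: [_, 274, 807, 646, _, _, 562]

3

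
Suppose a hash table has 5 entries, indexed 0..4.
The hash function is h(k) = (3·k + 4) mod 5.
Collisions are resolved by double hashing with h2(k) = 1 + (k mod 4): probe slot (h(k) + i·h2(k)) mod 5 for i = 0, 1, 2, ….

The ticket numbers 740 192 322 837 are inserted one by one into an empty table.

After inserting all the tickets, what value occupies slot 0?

192

Insert 740: h=4, slot 4 empty => index 4.
Insert 192: h=0, slot 0 empty => index 0.
Insert 322: h=0, h2=3, slot 0 occupied => index 3.
Insert 837: h=0, h2=2, slot 0 occupied => index 2.
Table: [192, _, 837, 322, 740]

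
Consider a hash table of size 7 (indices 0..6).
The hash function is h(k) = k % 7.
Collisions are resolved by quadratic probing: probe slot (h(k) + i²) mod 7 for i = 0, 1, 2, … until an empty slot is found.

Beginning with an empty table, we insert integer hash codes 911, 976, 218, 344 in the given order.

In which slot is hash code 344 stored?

5

Insert 911: h=1, slot 1 empty -> index 1.
Insert 976: h=3, slot 3 empty -> index 3.
Insert 218: h=1, slot 1 occupied -> index 2.
Insert 344: h=1, slots 1,2 occupied -> index 5.
Table: [., 911, 218, 976, ., 344, .]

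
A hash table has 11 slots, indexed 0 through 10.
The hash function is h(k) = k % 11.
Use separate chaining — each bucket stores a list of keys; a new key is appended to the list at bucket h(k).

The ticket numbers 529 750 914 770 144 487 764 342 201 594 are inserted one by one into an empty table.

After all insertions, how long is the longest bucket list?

529 -> bucket 1
750 -> bucket 2
914 -> bucket 1 (collision)
770 -> bucket 0
144 -> bucket 1 (collision)
487 -> bucket 3
764 -> bucket 5
342 -> bucket 1 (collision)
201 -> bucket 3 (collision)
594 -> bucket 0 (collision)
Final buckets:
0: 770 -> 594
1: 529 -> 914 -> 144 -> 342
2: 750
3: 487 -> 201
4: .
5: 764
6: .
7: .
8: .
9: .
10: .

4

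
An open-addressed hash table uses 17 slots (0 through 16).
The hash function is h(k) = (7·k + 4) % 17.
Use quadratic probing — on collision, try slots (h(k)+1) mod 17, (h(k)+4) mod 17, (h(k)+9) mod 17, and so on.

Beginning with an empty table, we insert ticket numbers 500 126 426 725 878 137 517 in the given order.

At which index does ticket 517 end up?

6

Insert 500: h=2, slot 2 empty → index 2.
Insert 126: h=2, slot 2 occupied → index 3.
Insert 426: h=11, slot 11 empty → index 11.
Insert 725: h=13, slot 13 empty → index 13.
Insert 878: h=13, slot 13 occupied → index 14.
Insert 137: h=11, slot 11 occupied → index 12.
Insert 517: h=2, slots 2,3 occupied → index 6.
Table: [., ., 500, 126, ., ., 517, ., ., ., ., 426, 137, 725, 878, ., .]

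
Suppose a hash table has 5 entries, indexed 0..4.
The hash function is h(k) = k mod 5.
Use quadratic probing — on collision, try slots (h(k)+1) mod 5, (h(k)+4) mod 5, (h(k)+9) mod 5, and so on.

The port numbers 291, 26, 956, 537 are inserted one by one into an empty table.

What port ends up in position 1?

291

291 hashes to 1; slot 1 is free -> place at 1.
26 hashes to 1; 1 taken -> place at 2.
956 hashes to 1; 1,2 taken -> place at 0.
537 hashes to 2; 2 taken -> place at 3.
Table: [956, 291, 26, 537, _]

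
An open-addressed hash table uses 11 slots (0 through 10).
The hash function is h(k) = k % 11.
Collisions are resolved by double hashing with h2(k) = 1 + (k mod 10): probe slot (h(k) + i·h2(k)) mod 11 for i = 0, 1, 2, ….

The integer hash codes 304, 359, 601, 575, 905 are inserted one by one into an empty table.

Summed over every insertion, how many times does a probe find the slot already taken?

4

Insert 304: h=7, slot 7 empty => index 7.
Insert 359: h=7, h2=10, slot 7 occupied => index 6.
Insert 601: h=7, h2=2, slot 7 occupied => index 9.
Insert 575: h=3, slot 3 empty => index 3.
Insert 905: h=3, h2=6, slots 3,9 occupied => index 4.
Table: [-, -, -, 575, 905, -, 359, 304, -, 601, -]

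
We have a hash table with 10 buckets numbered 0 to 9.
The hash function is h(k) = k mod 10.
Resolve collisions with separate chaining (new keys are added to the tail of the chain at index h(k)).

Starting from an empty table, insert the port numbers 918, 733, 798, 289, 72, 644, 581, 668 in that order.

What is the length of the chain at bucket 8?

918 -> bucket 8
733 -> bucket 3
798 -> bucket 8 (collision)
289 -> bucket 9
72 -> bucket 2
644 -> bucket 4
581 -> bucket 1
668 -> bucket 8 (collision)
Final buckets:
0: -
1: 581
2: 72
3: 733
4: 644
5: -
6: -
7: -
8: 918 -> 798 -> 668
9: 289

3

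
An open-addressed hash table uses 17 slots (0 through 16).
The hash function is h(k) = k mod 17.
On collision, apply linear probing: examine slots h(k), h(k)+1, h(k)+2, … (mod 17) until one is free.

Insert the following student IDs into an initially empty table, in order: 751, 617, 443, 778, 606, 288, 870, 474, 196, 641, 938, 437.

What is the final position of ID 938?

6

Insert 751: h=3, slot 3 empty → index 3.
Insert 617: h=5, slot 5 empty → index 5.
Insert 443: h=1, slot 1 empty → index 1.
Insert 778: h=13, slot 13 empty → index 13.
Insert 606: h=11, slot 11 empty → index 11.
Insert 288: h=16, slot 16 empty → index 16.
Insert 870: h=3, slot 3 occupied → index 4.
Insert 474: h=15, slot 15 empty → index 15.
Insert 196: h=9, slot 9 empty → index 9.
Insert 641: h=12, slot 12 empty → index 12.
Insert 938: h=3, slots 3,4,5 occupied → index 6.
Insert 437: h=12, slots 12,13 occupied → index 14.
Table: [—, 443, —, 751, 870, 617, 938, —, —, 196, —, 606, 641, 778, 437, 474, 288]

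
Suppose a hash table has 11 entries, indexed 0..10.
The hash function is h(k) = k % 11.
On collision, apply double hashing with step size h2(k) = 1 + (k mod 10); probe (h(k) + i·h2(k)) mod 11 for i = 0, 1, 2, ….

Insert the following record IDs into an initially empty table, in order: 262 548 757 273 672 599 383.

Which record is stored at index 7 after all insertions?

262: h=9 => slot 9
548: h=9, h2=9, probe 9,7 => slot 7
757: h=9, h2=8, probe 9,6 => slot 6
273: h=9, h2=4, probe 9,2 => slot 2
672: h=1 => slot 1
599: h=5 => slot 5
383: h=9, h2=4, probe 9,2,6,10 => slot 10
Table: [∅, 672, 273, ∅, ∅, 599, 757, 548, ∅, 262, 383]

548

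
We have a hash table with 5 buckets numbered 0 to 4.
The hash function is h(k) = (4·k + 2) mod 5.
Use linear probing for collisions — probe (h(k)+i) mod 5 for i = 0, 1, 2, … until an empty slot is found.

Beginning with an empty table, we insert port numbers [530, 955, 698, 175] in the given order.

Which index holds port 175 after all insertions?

530: h=2 -> slot 2
955: h=2, probe 2,3 -> slot 3
698: h=4 -> slot 4
175: h=2, probe 2,3,4,0 -> slot 0
Table: [175, _, 530, 955, 698]

0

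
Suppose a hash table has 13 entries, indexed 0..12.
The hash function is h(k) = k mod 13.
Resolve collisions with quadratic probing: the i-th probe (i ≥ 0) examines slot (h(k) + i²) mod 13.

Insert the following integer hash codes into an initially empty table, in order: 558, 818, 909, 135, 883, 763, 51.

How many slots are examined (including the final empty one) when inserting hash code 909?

3

Insert 558: h=12, slot 12 empty => index 12.
Insert 818: h=12, slot 12 occupied => index 0.
Insert 909: h=12, slots 12,0 occupied => index 3.
Insert 135: h=5, slot 5 empty => index 5.
Insert 883: h=12, slots 12,0,3 occupied => index 8.
Insert 763: h=9, slot 9 empty => index 9.
Insert 51: h=12, slots 12,0,3,8 occupied => index 2.
Table: [818, —, 51, 909, —, 135, —, —, 883, 763, —, —, 558]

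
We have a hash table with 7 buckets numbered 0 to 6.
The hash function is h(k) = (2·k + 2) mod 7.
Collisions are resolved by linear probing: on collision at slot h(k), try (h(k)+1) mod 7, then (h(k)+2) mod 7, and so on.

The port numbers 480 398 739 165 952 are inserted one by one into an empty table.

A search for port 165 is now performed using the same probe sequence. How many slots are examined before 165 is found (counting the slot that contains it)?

3

480 hashes to 3; slot 3 is free => place at 3.
398 hashes to 0; slot 0 is free => place at 0.
739 hashes to 3; 3 taken => place at 4.
165 hashes to 3; 3,4 taken => place at 5.
952 hashes to 2; slot 2 is free => place at 2.
Table: [398, —, 952, 480, 739, 165, —]
Lookup 165: h=3, probe 3,4,5 → found at 5.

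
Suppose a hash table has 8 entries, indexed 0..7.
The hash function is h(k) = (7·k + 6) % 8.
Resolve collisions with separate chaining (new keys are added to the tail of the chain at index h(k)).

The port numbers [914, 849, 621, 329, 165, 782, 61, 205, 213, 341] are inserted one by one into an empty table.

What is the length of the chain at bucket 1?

6

914 → bucket 4
849 → bucket 5
621 → bucket 1
329 → bucket 5 (collision)
165 → bucket 1 (collision)
782 → bucket 0
61 → bucket 1 (collision)
205 → bucket 1 (collision)
213 → bucket 1 (collision)
341 → bucket 1 (collision)
Final buckets:
0: 782
1: 621 -> 165 -> 61 -> 205 -> 213 -> 341
2: ∅
3: ∅
4: 914
5: 849 -> 329
6: ∅
7: ∅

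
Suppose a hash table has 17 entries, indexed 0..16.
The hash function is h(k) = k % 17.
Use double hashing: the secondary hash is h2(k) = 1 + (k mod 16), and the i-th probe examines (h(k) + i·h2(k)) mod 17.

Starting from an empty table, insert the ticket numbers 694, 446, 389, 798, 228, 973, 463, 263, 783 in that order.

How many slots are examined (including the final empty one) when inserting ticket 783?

2

Insert 694: h=14, slot 14 empty => index 14.
Insert 446: h=4, slot 4 empty => index 4.
Insert 389: h=15, slot 15 empty => index 15.
Insert 798: h=16, slot 16 empty => index 16.
Insert 228: h=7, slot 7 empty => index 7.
Insert 973: h=4, h2=14, slot 4 occupied => index 1.
Insert 463: h=4, h2=16, slot 4 occupied => index 3.
Insert 263: h=8, slot 8 empty => index 8.
Insert 783: h=1, h2=16, slot 1 occupied => index 0.
Table: [783, 973, —, 463, 446, —, —, 228, 263, —, —, —, —, —, 694, 389, 798]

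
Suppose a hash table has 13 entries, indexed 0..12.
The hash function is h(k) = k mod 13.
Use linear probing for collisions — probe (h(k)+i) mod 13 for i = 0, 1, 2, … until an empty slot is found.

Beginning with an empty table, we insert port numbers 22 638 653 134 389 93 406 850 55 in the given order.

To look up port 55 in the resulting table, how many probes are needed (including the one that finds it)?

5

Insert 22: h=9, slot 9 empty -> index 9.
Insert 638: h=1, slot 1 empty -> index 1.
Insert 653: h=3, slot 3 empty -> index 3.
Insert 134: h=4, slot 4 empty -> index 4.
Insert 389: h=12, slot 12 empty -> index 12.
Insert 93: h=2, slot 2 empty -> index 2.
Insert 406: h=3, slots 3,4 occupied -> index 5.
Insert 850: h=5, slot 5 occupied -> index 6.
Insert 55: h=3, slots 3,4,5,6 occupied -> index 7.
Table: [∅, 638, 93, 653, 134, 406, 850, 55, ∅, 22, ∅, ∅, 389]
Lookup 55: h=3, probe 3,4,5,6,7 → found at 7.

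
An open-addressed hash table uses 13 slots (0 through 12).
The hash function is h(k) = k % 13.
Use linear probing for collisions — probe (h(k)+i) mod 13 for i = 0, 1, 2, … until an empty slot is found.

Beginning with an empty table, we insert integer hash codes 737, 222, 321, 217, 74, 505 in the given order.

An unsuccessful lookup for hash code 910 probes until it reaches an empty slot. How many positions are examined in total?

737: h=9 => slot 9
222: h=1 => slot 1
321: h=9, probe 9,10 => slot 10
217: h=9, probe 9,10,11 => slot 11
74: h=9, probe 9,10,11,12 => slot 12
505: h=11, probe 11,12,0 => slot 0
Table: [505, 222, —, —, —, —, —, —, —, 737, 321, 217, 74]
Lookup 910: h=0, probe 0,1,2 → slot 2 empty, not found.

3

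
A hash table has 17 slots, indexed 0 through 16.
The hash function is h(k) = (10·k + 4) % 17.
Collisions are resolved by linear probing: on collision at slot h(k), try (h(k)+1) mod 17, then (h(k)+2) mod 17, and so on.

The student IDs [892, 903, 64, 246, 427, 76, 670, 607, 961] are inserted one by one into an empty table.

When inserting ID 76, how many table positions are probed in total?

892 hashes to 16; slot 16 is free => place at 16.
903 hashes to 7; slot 7 is free => place at 7.
64 hashes to 15; slot 15 is free => place at 15.
246 hashes to 16; 16 taken => place at 0.
427 hashes to 7; 7 taken => place at 8.
76 hashes to 16; 16,0 taken => place at 1.
670 hashes to 6; slot 6 is free => place at 6.
607 hashes to 5; slot 5 is free => place at 5.
961 hashes to 9; slot 9 is free => place at 9.
Table: [246, 76, -, -, -, 607, 670, 903, 427, 961, -, -, -, -, -, 64, 892]

3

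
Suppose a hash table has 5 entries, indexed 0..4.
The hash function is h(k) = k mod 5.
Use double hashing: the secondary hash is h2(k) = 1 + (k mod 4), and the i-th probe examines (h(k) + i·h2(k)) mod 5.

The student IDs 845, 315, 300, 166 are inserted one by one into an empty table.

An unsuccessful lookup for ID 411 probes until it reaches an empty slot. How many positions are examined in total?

4

845: h=0 => slot 0
315: h=0, h2=4, probe 0,4 => slot 4
300: h=0, h2=1, probe 0,1 => slot 1
166: h=1, h2=3, probe 1,4,2 => slot 2
Table: [845, 300, 166, ., 315]
Lookup 411: h=1, h2=4, probe 1,0,4,3 → slot 3 empty, not found.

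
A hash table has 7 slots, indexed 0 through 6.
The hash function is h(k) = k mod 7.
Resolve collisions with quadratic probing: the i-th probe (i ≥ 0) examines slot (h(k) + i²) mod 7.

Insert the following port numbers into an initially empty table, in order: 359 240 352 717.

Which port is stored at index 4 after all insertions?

717

359: h=2 -> slot 2
240: h=2, probe 2,3 -> slot 3
352: h=2, probe 2,3,6 -> slot 6
717: h=3, probe 3,4 -> slot 4
Table: [-, -, 359, 240, 717, -, 352]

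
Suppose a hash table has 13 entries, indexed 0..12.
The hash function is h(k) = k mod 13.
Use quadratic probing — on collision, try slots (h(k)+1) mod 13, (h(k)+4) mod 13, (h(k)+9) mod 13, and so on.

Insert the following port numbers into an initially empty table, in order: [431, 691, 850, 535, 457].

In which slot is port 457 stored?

11

431 hashes to 2; slot 2 is free => place at 2.
691 hashes to 2; 2 taken => place at 3.
850 hashes to 5; slot 5 is free => place at 5.
535 hashes to 2; 2,3 taken => place at 6.
457 hashes to 2; 2,3,6 taken => place at 11.
Table: [_, _, 431, 691, _, 850, 535, _, _, _, _, 457, _]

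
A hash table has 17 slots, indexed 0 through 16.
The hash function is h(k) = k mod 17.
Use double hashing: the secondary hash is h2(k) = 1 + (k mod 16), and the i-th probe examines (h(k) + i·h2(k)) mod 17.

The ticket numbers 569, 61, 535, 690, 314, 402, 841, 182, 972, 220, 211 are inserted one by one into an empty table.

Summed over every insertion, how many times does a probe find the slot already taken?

Insert 569: h=8, slot 8 empty -> index 8.
Insert 61: h=10, slot 10 empty -> index 10.
Insert 535: h=8, h2=8, slot 8 occupied -> index 16.
Insert 690: h=10, h2=3, slot 10 occupied -> index 13.
Insert 314: h=8, h2=11, slot 8 occupied -> index 2.
Insert 402: h=11, slot 11 empty -> index 11.
Insert 841: h=8, h2=10, slot 8 occupied -> index 1.
Insert 182: h=12, slot 12 empty -> index 12.
Insert 972: h=3, slot 3 empty -> index 3.
Insert 220: h=16, h2=13, slots 16,12,8 occupied -> index 4.
Insert 211: h=7, slot 7 empty -> index 7.
Table: [_, 841, 314, 972, 220, _, _, 211, 569, _, 61, 402, 182, 690, _, _, 535]

7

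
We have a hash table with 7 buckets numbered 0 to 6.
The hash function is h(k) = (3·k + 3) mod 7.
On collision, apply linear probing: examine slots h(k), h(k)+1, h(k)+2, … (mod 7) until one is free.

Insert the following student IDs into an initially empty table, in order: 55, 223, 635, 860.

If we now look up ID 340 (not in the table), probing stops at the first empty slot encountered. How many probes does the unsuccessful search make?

Insert 55: h=0, slot 0 empty -> index 0.
Insert 223: h=0, slot 0 occupied -> index 1.
Insert 635: h=4, slot 4 empty -> index 4.
Insert 860: h=0, slots 0,1 occupied -> index 2.
Table: [55, 223, 860, —, 635, —, —]
Lookup 340: h=1, probe 1,2,3 → slot 3 empty, not found.

3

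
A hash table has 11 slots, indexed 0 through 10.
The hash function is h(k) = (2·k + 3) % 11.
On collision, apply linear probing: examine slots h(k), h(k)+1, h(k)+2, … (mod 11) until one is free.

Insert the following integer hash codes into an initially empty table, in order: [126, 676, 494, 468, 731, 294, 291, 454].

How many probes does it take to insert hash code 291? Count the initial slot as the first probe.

Insert 126: h=2, slot 2 empty -> index 2.
Insert 676: h=2, slot 2 occupied -> index 3.
Insert 494: h=1, slot 1 empty -> index 1.
Insert 468: h=4, slot 4 empty -> index 4.
Insert 731: h=2, slots 2,3,4 occupied -> index 5.
Insert 294: h=8, slot 8 empty -> index 8.
Insert 291: h=2, slots 2,3,4,5 occupied -> index 6.
Insert 454: h=9, slot 9 empty -> index 9.
Table: [_, 494, 126, 676, 468, 731, 291, _, 294, 454, _]

5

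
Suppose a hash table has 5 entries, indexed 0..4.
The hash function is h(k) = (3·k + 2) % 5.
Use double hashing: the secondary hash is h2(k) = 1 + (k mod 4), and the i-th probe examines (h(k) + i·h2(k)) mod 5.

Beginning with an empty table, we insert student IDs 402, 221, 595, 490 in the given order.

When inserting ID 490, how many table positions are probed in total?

402 hashes to 3; slot 3 is free → place at 3.
221 hashes to 0; slot 0 is free → place at 0.
595 hashes to 2; slot 2 is free → place at 2.
490 hashes to 2, h2=3; 2,0,3 taken → place at 1.
Table: [221, 490, 595, 402, _]

4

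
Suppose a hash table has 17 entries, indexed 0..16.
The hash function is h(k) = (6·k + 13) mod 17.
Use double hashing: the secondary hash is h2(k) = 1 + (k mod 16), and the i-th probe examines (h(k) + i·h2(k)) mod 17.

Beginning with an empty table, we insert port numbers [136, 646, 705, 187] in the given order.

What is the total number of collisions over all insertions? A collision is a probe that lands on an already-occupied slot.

136: h=13 => slot 13
646: h=13, h2=7, probe 13,3 => slot 3
705: h=10 => slot 10
187: h=13, h2=12, probe 13,8 => slot 8
Table: [∅, ∅, ∅, 646, ∅, ∅, ∅, ∅, 187, ∅, 705, ∅, ∅, 136, ∅, ∅, ∅]

2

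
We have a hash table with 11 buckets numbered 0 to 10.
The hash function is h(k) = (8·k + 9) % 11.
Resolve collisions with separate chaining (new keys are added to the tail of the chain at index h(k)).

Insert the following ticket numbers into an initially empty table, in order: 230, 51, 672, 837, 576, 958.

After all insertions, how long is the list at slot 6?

230 -> bucket 1
51 -> bucket 10
672 -> bucket 6
837 -> bucket 6 (collision)
576 -> bucket 8
958 -> bucket 6 (collision)
Final buckets:
0: .
1: 230
2: .
3: .
4: .
5: .
6: 672 -> 837 -> 958
7: .
8: 576
9: .
10: 51

3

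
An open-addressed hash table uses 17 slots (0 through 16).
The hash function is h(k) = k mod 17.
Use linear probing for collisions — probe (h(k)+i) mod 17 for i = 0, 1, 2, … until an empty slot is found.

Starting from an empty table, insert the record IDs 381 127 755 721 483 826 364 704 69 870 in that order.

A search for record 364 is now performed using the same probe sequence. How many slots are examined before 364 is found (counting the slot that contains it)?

7

Insert 381: h=7, slot 7 empty → index 7.
Insert 127: h=8, slot 8 empty → index 8.
Insert 755: h=7, slots 7,8 occupied → index 9.
Insert 721: h=7, slots 7,8,9 occupied → index 10.
Insert 483: h=7, slots 7,8,9,10 occupied → index 11.
Insert 826: h=10, slots 10,11 occupied → index 12.
Insert 364: h=7, slots 7,8,9,10,11,12 occupied → index 13.
Insert 704: h=7, slots 7,8,9,10,11,12,13 occupied → index 14.
Insert 69: h=1, slot 1 empty → index 1.
Insert 870: h=3, slot 3 empty → index 3.
Table: [—, 69, —, 870, —, —, —, 381, 127, 755, 721, 483, 826, 364, 704, —, —]
Lookup 364: h=7, probe 7,8,9,10,11,12,13 → found at 13.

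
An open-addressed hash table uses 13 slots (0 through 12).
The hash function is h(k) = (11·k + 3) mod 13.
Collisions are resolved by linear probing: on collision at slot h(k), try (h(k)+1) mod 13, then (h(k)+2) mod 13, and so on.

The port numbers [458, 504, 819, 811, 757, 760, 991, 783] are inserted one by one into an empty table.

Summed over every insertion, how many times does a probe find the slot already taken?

6

Insert 458: h=10, slot 10 empty → index 10.
Insert 504: h=9, slot 9 empty → index 9.
Insert 819: h=3, slot 3 empty → index 3.
Insert 811: h=6, slot 6 empty → index 6.
Insert 757: h=10, slot 10 occupied → index 11.
Insert 760: h=4, slot 4 empty → index 4.
Insert 991: h=10, slots 10,11 occupied → index 12.
Insert 783: h=10, slots 10,11,12 occupied → index 0.
Table: [783, -, -, 819, 760, -, 811, -, -, 504, 458, 757, 991]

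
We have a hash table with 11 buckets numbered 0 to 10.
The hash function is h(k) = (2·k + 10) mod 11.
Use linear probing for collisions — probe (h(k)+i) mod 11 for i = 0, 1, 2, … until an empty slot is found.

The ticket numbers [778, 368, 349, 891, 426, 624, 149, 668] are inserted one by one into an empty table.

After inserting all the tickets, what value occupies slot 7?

624

Insert 778: h=4, slot 4 empty => index 4.
Insert 368: h=9, slot 9 empty => index 9.
Insert 349: h=4, slot 4 occupied => index 5.
Insert 891: h=10, slot 10 empty => index 10.
Insert 426: h=4, slots 4,5 occupied => index 6.
Insert 624: h=4, slots 4,5,6 occupied => index 7.
Insert 149: h=0, slot 0 empty => index 0.
Insert 668: h=4, slots 4,5,6,7 occupied => index 8.
Table: [149, _, _, _, 778, 349, 426, 624, 668, 368, 891]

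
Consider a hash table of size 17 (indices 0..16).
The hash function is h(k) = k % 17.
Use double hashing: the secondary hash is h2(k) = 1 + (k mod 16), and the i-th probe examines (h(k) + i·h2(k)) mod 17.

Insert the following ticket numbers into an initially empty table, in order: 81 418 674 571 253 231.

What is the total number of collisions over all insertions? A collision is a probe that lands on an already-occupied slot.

81: h=13 => slot 13
418: h=10 => slot 10
674: h=11 => slot 11
571: h=10, h2=12, probe 10,5 => slot 5
253: h=15 => slot 15
231: h=10, h2=8, probe 10,1 => slot 1
Table: [∅, 231, ∅, ∅, ∅, 571, ∅, ∅, ∅, ∅, 418, 674, ∅, 81, ∅, 253, ∅]

2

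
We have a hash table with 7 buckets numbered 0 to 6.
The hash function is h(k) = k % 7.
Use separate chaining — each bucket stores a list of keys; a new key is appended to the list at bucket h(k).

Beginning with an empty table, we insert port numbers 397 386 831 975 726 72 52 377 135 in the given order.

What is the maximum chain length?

3

397 -> bucket 5
386 -> bucket 1
831 -> bucket 5 (collision)
975 -> bucket 2
726 -> bucket 5 (collision)
72 -> bucket 2 (collision)
52 -> bucket 3
377 -> bucket 6
135 -> bucket 2 (collision)
Final buckets:
0: ∅
1: 386
2: 975 -> 72 -> 135
3: 52
4: ∅
5: 397 -> 831 -> 726
6: 377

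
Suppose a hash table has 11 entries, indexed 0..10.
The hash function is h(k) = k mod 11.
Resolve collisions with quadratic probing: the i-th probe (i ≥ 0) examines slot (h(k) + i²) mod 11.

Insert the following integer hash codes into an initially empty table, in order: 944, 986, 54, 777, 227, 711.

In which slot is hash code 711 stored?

Insert 944: h=9, slot 9 empty => index 9.
Insert 986: h=7, slot 7 empty => index 7.
Insert 54: h=10, slot 10 empty => index 10.
Insert 777: h=7, slot 7 occupied => index 8.
Insert 227: h=7, slots 7,8 occupied => index 0.
Insert 711: h=7, slots 7,8,0 occupied => index 5.
Table: [227, _, _, _, _, 711, _, 986, 777, 944, 54]

5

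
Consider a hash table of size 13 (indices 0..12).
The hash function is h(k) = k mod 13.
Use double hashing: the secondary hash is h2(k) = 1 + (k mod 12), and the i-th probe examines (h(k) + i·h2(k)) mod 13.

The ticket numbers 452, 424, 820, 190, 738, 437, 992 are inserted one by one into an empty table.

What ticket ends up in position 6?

190

Insert 452: h=10, slot 10 empty => index 10.
Insert 424: h=8, slot 8 empty => index 8.
Insert 820: h=1, slot 1 empty => index 1.
Insert 190: h=8, h2=11, slot 8 occupied => index 6.
Insert 738: h=10, h2=7, slot 10 occupied => index 4.
Insert 437: h=8, h2=6, slots 8,1 occupied => index 7.
Insert 992: h=4, h2=9, slot 4 occupied => index 0.
Table: [992, 820, _, _, 738, _, 190, 437, 424, _, 452, _, _]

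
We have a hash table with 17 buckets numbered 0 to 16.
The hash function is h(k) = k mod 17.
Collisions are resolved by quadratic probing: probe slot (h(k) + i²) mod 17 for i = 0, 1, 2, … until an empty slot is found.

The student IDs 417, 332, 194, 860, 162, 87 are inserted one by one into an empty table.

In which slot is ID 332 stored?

10

417 hashes to 9; slot 9 is free -> place at 9.
332 hashes to 9; 9 taken -> place at 10.
194 hashes to 7; slot 7 is free -> place at 7.
860 hashes to 10; 10 taken -> place at 11.
162 hashes to 9; 9,10 taken -> place at 13.
87 hashes to 2; slot 2 is free -> place at 2.
Table: [_, _, 87, _, _, _, _, 194, _, 417, 332, 860, _, 162, _, _, _]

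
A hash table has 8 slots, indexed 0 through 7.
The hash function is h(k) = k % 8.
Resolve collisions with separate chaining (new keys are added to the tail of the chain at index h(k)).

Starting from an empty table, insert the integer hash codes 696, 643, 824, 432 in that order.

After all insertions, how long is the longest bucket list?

3

Insert 696: h=0, bucket 0 empty → new chain.
Insert 643: h=3, bucket 3 empty → new chain.
Insert 824: h=0, bucket 0 nonempty → append to chain.
Insert 432: h=0, bucket 0 nonempty → append to chain.
Final buckets:
0: 696 -> 824 -> 432
1: —
2: —
3: 643
4: —
5: —
6: —
7: —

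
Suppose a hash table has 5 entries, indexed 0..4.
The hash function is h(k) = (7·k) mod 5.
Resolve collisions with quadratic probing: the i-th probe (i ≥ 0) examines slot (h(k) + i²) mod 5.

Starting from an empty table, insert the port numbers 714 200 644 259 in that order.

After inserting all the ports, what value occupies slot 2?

714: h=3 → slot 3
200: h=0 → slot 0
644: h=3, probe 3,4 → slot 4
259: h=3, probe 3,4,2 → slot 2
Table: [200, —, 259, 714, 644]

259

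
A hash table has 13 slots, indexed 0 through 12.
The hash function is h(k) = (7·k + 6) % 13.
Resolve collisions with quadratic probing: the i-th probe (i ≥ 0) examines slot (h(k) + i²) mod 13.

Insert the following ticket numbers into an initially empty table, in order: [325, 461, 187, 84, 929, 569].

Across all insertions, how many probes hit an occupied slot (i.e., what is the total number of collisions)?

3

325: h=6 → slot 6
461: h=9 → slot 9
187: h=2 → slot 2
84: h=9, probe 9,10 → slot 10
929: h=9, probe 9,10,0 → slot 0
569: h=11 → slot 11
Table: [929, —, 187, —, —, —, 325, —, —, 461, 84, 569, —]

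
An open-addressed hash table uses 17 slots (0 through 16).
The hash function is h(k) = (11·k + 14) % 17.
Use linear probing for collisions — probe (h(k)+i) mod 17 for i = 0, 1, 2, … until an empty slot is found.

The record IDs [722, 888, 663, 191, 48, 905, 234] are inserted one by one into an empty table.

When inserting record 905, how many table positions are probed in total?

3

722 hashes to 0; slot 0 is free → place at 0.
888 hashes to 7; slot 7 is free → place at 7.
663 hashes to 14; slot 14 is free → place at 14.
191 hashes to 7; 7 taken → place at 8.
48 hashes to 15; slot 15 is free → place at 15.
905 hashes to 7; 7,8 taken → place at 9.
234 hashes to 4; slot 4 is free → place at 4.
Table: [722, ∅, ∅, ∅, 234, ∅, ∅, 888, 191, 905, ∅, ∅, ∅, ∅, 663, 48, ∅]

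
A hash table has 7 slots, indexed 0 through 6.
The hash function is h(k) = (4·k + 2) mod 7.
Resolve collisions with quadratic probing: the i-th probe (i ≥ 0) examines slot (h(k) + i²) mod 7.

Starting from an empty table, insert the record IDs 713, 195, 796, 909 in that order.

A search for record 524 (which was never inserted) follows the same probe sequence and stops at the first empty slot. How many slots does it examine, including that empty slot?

4

713: h=5 => slot 5
195: h=5, probe 5,6 => slot 6
796: h=1 => slot 1
909: h=5, probe 5,6,2 => slot 2
Table: [_, 796, 909, _, _, 713, 195]
Lookup 524: h=5, probe 5,6,2,0 → slot 0 empty, not found.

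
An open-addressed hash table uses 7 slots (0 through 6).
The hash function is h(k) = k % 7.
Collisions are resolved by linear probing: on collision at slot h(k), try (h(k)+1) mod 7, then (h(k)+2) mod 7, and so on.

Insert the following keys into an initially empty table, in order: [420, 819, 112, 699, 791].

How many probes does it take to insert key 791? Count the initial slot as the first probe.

Insert 420: h=0, slot 0 empty → index 0.
Insert 819: h=0, slot 0 occupied → index 1.
Insert 112: h=0, slots 0,1 occupied → index 2.
Insert 699: h=6, slot 6 empty → index 6.
Insert 791: h=0, slots 0,1,2 occupied → index 3.
Table: [420, 819, 112, 791, _, _, 699]

4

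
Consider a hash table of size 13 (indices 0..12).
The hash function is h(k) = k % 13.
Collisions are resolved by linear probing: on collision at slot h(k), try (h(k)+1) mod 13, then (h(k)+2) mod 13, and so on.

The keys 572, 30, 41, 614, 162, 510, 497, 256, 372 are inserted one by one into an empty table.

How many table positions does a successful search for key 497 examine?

5

Insert 572: h=0, slot 0 empty → index 0.
Insert 30: h=4, slot 4 empty → index 4.
Insert 41: h=2, slot 2 empty → index 2.
Insert 614: h=3, slot 3 empty → index 3.
Insert 162: h=6, slot 6 empty → index 6.
Insert 510: h=3, slots 3,4 occupied → index 5.
Insert 497: h=3, slots 3,4,5,6 occupied → index 7.
Insert 256: h=9, slot 9 empty → index 9.
Insert 372: h=8, slot 8 empty → index 8.
Table: [572, _, 41, 614, 30, 510, 162, 497, 372, 256, _, _, _]
Lookup 497: h=3, probe 3,4,5,6,7 → found at 7.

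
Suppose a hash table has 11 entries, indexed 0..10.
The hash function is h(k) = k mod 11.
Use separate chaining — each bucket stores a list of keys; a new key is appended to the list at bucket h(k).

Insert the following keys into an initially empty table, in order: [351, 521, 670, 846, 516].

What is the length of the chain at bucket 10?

351 → bucket 10
521 → bucket 4
670 → bucket 10 (collision)
846 → bucket 10 (collision)
516 → bucket 10 (collision)
Final buckets:
0: -
1: -
2: -
3: -
4: 521
5: -
6: -
7: -
8: -
9: -
10: 351 -> 670 -> 846 -> 516

4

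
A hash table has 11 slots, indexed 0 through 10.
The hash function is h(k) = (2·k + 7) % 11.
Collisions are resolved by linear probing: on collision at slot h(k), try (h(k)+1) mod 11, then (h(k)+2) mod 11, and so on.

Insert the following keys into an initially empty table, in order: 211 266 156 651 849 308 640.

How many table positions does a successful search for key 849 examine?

211 hashes to 0; slot 0 is free → place at 0.
266 hashes to 0; 0 taken → place at 1.
156 hashes to 0; 0,1 taken → place at 2.
651 hashes to 0; 0,1,2 taken → place at 3.
849 hashes to 0; 0,1,2,3 taken → place at 4.
308 hashes to 7; slot 7 is free → place at 7.
640 hashes to 0; 0,1,2,3,4 taken → place at 5.
Table: [211, 266, 156, 651, 849, 640, —, 308, —, —, —]
Lookup 849: h=0, probe 0,1,2,3,4 → found at 4.

5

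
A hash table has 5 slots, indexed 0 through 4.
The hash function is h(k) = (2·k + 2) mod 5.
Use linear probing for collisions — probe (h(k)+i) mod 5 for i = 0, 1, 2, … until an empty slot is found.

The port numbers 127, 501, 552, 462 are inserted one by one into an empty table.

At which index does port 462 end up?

127 hashes to 1; slot 1 is free -> place at 1.
501 hashes to 4; slot 4 is free -> place at 4.
552 hashes to 1; 1 taken -> place at 2.
462 hashes to 1; 1,2 taken -> place at 3.
Table: [_, 127, 552, 462, 501]

3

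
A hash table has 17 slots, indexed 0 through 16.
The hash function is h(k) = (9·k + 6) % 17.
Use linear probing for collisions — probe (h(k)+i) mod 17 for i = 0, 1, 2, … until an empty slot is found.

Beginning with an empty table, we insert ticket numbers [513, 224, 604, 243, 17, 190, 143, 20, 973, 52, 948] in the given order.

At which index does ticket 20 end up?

5

Insert 513: h=16, slot 16 empty -> index 16.
Insert 224: h=16, slot 16 occupied -> index 0.
Insert 604: h=2, slot 2 empty -> index 2.
Insert 243: h=0, slot 0 occupied -> index 1.
Insert 17: h=6, slot 6 empty -> index 6.
Insert 190: h=16, slots 16,0,1,2 occupied -> index 3.
Insert 143: h=1, slots 1,2,3 occupied -> index 4.
Insert 20: h=16, slots 16,0,1,2,3,4 occupied -> index 5.
Insert 973: h=8, slot 8 empty -> index 8.
Insert 52: h=15, slot 15 empty -> index 15.
Insert 948: h=4, slots 4,5,6 occupied -> index 7.
Table: [224, 243, 604, 190, 143, 20, 17, 948, 973, ∅, ∅, ∅, ∅, ∅, ∅, 52, 513]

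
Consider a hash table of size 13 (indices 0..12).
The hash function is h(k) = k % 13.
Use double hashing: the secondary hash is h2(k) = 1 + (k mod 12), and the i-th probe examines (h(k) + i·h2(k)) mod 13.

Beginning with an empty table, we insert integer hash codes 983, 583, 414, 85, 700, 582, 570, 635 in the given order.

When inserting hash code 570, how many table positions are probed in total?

3

983 hashes to 8; slot 8 is free → place at 8.
583 hashes to 11; slot 11 is free → place at 11.
414 hashes to 11, h2=7; 11 taken → place at 5.
85 hashes to 7; slot 7 is free → place at 7.
700 hashes to 11, h2=5; 11 taken → place at 3.
582 hashes to 10; slot 10 is free → place at 10.
570 hashes to 11, h2=7; 11,5 taken → place at 12.
635 hashes to 11, h2=12; 11,10 taken → place at 9.
Table: [_, _, _, 700, _, 414, _, 85, 983, 635, 582, 583, 570]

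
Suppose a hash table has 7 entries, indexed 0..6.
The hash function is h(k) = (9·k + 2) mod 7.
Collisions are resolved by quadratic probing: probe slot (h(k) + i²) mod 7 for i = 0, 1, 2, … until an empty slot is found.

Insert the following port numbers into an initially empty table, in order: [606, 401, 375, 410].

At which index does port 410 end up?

606: h=3 => slot 3
401: h=6 => slot 6
375: h=3, probe 3,4 => slot 4
410: h=3, probe 3,4,0 => slot 0
Table: [410, _, _, 606, 375, _, 401]

0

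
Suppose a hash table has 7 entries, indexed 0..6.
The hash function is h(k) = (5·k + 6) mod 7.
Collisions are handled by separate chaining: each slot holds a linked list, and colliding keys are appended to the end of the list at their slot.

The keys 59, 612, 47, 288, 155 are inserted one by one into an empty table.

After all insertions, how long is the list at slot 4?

2

Insert 59: h=0, bucket 0 empty → new chain.
Insert 612: h=0, bucket 0 nonempty → append to chain.
Insert 47: h=3, bucket 3 empty → new chain.
Insert 288: h=4, bucket 4 empty → new chain.
Insert 155: h=4, bucket 4 nonempty → append to chain.
Final buckets:
0: 59 -> 612
1: _
2: _
3: 47
4: 288 -> 155
5: _
6: _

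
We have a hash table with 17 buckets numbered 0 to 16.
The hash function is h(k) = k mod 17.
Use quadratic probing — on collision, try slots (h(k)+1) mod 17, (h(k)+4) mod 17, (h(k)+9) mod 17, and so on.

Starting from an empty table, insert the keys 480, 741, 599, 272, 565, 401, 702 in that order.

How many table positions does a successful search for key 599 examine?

2

480 hashes to 4; slot 4 is free → place at 4.
741 hashes to 10; slot 10 is free → place at 10.
599 hashes to 4; 4 taken → place at 5.
272 hashes to 0; slot 0 is free → place at 0.
565 hashes to 4; 4,5 taken → place at 8.
401 hashes to 10; 10 taken → place at 11.
702 hashes to 5; 5 taken → place at 6.
Table: [272, _, _, _, 480, 599, 702, _, 565, _, 741, 401, _, _, _, _, _]
Lookup 599: h=4, probe 4,5 → found at 5.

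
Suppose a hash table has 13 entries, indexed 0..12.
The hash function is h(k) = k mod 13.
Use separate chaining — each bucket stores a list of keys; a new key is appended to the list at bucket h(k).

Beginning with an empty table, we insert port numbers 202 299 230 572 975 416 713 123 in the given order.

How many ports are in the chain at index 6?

1

Insert 202: h=7, bucket 7 empty -> new chain.
Insert 299: h=0, bucket 0 empty -> new chain.
Insert 230: h=9, bucket 9 empty -> new chain.
Insert 572: h=0, bucket 0 nonempty -> append to chain.
Insert 975: h=0, bucket 0 nonempty -> append to chain.
Insert 416: h=0, bucket 0 nonempty -> append to chain.
Insert 713: h=11, bucket 11 empty -> new chain.
Insert 123: h=6, bucket 6 empty -> new chain.
Final buckets:
0: 299 -> 572 -> 975 -> 416
1: .
2: .
3: .
4: .
5: .
6: 123
7: 202
8: .
9: 230
10: .
11: 713
12: .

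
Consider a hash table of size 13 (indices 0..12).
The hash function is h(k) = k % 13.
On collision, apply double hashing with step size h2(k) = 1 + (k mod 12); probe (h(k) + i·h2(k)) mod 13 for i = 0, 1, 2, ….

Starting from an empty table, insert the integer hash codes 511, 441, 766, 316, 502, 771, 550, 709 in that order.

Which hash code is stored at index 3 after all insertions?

511 hashes to 4; slot 4 is free → place at 4.
441 hashes to 12; slot 12 is free → place at 12.
766 hashes to 12, h2=11; 12 taken → place at 10.
316 hashes to 4, h2=5; 4 taken → place at 9.
502 hashes to 8; slot 8 is free → place at 8.
771 hashes to 4, h2=4; 4,8,12 taken → place at 3.
550 hashes to 4, h2=11; 4 taken → place at 2.
709 hashes to 7; slot 7 is free → place at 7.
Table: [—, —, 550, 771, 511, —, —, 709, 502, 316, 766, —, 441]

771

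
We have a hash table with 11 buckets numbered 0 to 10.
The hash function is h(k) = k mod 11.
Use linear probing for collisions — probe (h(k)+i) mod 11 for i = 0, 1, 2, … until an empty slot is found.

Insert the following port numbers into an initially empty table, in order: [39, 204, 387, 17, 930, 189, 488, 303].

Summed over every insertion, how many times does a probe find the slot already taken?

11

Insert 39: h=6, slot 6 empty → index 6.
Insert 204: h=6, slot 6 occupied → index 7.
Insert 387: h=2, slot 2 empty → index 2.
Insert 17: h=6, slots 6,7 occupied → index 8.
Insert 930: h=6, slots 6,7,8 occupied → index 9.
Insert 189: h=2, slot 2 occupied → index 3.
Insert 488: h=4, slot 4 empty → index 4.
Insert 303: h=6, slots 6,7,8,9 occupied → index 10.
Table: [-, -, 387, 189, 488, -, 39, 204, 17, 930, 303]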